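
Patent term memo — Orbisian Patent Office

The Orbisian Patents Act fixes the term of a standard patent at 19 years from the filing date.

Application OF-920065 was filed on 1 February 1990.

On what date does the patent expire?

Filing date + 19 years → 1 February 2009.

2009-02-01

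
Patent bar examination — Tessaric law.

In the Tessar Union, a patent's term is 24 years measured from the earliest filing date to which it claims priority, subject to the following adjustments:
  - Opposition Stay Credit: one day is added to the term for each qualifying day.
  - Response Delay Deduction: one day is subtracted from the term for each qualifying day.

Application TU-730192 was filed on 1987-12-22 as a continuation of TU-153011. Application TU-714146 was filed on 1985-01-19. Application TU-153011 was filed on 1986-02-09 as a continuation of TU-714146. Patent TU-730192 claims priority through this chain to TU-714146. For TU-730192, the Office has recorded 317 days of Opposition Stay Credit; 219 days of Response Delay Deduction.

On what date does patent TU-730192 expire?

April 27, 2009

Earliest priority filing: 19 January 1985.
Base term: 19 January 1985 + 24 years → 19 January 2009.
Opposition Stay Credit: +317 days → 2 December 2009.
Response Delay Deduction: −219 days → 27 April 2009.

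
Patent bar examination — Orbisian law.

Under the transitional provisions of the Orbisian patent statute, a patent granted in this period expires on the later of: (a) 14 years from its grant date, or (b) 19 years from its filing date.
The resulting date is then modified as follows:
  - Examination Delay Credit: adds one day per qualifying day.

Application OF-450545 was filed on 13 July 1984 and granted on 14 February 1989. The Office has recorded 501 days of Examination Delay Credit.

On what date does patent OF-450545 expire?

2004-11-25

(a) grant + 14 years → 14 February 2003.
(b) filing + 19 years → 13 July 2003.
Later of the two: 13 July 2003.
Examination Delay Credit: +501 days → 25 November 2004.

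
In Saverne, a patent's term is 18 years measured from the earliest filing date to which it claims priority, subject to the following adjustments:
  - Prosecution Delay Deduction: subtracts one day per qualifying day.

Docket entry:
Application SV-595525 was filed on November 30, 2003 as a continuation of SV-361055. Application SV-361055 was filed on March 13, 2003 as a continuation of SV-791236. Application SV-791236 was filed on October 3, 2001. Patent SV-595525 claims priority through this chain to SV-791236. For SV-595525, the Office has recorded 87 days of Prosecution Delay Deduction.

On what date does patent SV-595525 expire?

2019-07-08

Earliest priority filing: 3 October 2001.
Base term: 3 October 2001 + 18 years → 3 October 2019.
Prosecution Delay Deduction: −87 days → 8 July 2019.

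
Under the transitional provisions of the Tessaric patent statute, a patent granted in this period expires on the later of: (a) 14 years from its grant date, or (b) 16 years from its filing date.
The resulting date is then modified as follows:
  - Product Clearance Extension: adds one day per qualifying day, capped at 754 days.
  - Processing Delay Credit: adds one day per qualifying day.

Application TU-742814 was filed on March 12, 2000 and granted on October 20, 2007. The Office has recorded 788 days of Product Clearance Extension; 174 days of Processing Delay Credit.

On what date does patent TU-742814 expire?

2024-05-05

(a) grant + 14 years → 20 October 2021.
(b) filing + 16 years → 12 March 2016.
Later of the two: 20 October 2021.
Product Clearance Extension: 788 days claimed exceeds the 754-day cap, so +754 days → 13 November 2023.
Processing Delay Credit: +174 days → 5 May 2024.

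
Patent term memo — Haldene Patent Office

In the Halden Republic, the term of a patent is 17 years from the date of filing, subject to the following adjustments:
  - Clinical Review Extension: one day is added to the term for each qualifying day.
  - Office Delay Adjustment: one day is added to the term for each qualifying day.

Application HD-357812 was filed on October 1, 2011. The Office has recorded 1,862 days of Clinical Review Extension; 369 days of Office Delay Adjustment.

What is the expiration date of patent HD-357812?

November 10, 2034

Base term: filing date + 17 years → 1 October 2028.
Clinical Review Extension: +1862 days → 6 November 2033.
Office Delay Adjustment: +369 days → 10 November 2034.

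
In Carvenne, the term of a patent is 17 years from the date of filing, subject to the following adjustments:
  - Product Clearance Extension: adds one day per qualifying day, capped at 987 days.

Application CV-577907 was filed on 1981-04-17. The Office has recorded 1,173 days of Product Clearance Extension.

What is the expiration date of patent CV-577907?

Base term: filing date + 17 years → 17 April 1998.
Product Clearance Extension: 1173 days claimed exceeds the 987-day cap, so +987 days → 29 December 2000.

December 29, 2000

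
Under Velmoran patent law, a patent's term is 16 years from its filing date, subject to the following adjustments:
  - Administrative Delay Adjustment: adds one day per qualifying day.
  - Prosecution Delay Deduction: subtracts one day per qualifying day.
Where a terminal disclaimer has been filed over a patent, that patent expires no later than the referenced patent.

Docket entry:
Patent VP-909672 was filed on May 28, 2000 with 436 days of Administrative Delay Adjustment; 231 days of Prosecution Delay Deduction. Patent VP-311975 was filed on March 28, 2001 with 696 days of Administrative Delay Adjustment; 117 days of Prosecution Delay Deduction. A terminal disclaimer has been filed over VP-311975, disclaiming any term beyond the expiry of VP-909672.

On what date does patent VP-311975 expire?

Natural term of VP-311975:
  Base: filing + 16 years → 28 March 2017.
  Administrative Delay Adjustment: +696 days → 22 February 2019.
  Prosecution Delay Deduction: −117 days → 28 October 2018.
Expiry of referenced patent VP-909672:
  Base: filing + 16 years → 28 May 2016.
  Administrative Delay Adjustment: +436 days → 7 August 2017.
  Prosecution Delay Deduction: −231 days → 19 December 2016.
Terminal disclaimer: VP-311975 expires on the earlier of 28 October 2018 and 19 December 2016.

2016-12-19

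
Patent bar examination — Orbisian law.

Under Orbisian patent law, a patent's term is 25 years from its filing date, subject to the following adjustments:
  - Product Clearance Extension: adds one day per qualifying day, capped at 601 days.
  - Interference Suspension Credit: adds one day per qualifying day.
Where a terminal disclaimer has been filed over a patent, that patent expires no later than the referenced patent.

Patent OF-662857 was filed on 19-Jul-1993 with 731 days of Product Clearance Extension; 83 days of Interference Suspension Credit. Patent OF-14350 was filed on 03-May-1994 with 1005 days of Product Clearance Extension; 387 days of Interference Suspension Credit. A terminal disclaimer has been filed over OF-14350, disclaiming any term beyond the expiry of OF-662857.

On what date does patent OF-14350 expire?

Natural term of OF-14350:
  Base: filing + 25 years → 3 May 2019.
  Product Clearance Extension: 1005 days claimed exceeds the 601-day cap, so +601 days → 24 December 2020.
  Interference Suspension Credit: +387 days → 15 January 2022.
Expiry of referenced patent OF-662857:
  Base: filing + 25 years → 19 July 2018.
  Product Clearance Extension: 731 days claimed exceeds the 601-day cap, so +601 days → 11 March 2020.
  Interference Suspension Credit: +83 days → 2 June 2020.
Terminal disclaimer: OF-14350 expires on the earlier of 15 January 2022 and 2 June 2020.

June 2, 2020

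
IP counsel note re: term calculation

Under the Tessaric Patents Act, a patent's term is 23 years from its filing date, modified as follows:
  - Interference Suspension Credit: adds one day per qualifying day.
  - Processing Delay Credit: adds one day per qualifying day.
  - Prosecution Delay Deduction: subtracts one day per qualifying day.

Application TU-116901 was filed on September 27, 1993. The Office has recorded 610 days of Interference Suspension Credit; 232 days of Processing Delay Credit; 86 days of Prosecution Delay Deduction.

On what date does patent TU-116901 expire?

Base term: filing date + 23 years → 27 September 2016.
Interference Suspension Credit: +610 days → 30 May 2018.
Processing Delay Credit: +232 days → 17 January 2019.
Prosecution Delay Deduction: −86 days → 23 October 2018.

October 23, 2018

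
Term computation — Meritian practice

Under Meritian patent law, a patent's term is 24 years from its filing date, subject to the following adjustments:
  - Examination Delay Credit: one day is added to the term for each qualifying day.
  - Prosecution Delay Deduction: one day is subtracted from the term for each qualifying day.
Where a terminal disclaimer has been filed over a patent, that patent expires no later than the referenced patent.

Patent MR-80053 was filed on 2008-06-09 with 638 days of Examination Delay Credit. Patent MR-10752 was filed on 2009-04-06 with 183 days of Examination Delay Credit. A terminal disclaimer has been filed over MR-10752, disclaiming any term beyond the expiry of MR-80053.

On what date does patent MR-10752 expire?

Natural term of MR-10752:
  Base: filing + 24 years → 6 April 2033.
  Examination Delay Credit: +183 days → 6 October 2033.
Expiry of referenced patent MR-80053:
  Base: filing + 24 years → 9 June 2032.
  Examination Delay Credit: +638 days → 9 March 2034.
Terminal disclaimer: MR-10752 expires on the earlier of 6 October 2033 and 9 March 2034.

2033-10-06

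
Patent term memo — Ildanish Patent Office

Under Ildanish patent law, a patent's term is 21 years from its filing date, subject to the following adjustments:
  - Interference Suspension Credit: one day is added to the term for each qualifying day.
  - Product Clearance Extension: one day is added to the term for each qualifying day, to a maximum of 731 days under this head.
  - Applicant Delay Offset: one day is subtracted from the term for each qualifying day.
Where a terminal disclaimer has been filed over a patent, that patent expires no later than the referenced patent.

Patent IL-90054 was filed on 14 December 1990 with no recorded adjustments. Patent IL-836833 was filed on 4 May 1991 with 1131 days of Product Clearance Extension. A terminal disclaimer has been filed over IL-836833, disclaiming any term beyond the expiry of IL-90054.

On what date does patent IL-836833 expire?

2011-12-14

Natural term of IL-836833:
  Base: filing + 21 years → 4 May 2012.
  Product Clearance Extension: 1131 days claimed exceeds the 731-day cap, so +731 days → 5 May 2014.
Expiry of referenced patent IL-90054:
  Base: filing + 21 years → 14 December 2011.
Terminal disclaimer: IL-836833 expires on the earlier of 5 May 2014 and 14 December 2011.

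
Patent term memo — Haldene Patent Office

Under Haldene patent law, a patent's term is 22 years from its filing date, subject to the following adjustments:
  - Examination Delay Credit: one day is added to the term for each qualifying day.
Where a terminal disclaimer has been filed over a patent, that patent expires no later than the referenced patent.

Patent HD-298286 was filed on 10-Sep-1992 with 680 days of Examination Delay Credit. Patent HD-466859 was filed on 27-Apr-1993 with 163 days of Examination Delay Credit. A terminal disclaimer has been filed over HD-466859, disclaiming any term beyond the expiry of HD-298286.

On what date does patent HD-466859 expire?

Natural term of HD-466859:
  Base: filing + 22 years → 27 April 2015.
  Examination Delay Credit: +163 days → 7 October 2015.
Expiry of referenced patent HD-298286:
  Base: filing + 22 years → 10 September 2014.
  Examination Delay Credit: +680 days → 21 July 2016.
Terminal disclaimer: HD-466859 expires on the earlier of 7 October 2015 and 21 July 2016.

2015-10-07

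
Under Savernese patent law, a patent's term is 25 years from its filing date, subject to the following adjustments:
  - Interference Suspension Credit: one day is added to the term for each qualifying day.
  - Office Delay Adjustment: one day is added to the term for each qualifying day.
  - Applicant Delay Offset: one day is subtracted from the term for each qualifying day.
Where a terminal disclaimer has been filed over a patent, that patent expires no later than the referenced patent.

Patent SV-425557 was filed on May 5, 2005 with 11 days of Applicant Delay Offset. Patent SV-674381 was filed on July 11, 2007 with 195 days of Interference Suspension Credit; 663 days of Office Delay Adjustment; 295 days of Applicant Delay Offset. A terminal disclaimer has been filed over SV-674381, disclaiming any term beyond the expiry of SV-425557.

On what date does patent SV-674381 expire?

Natural term of SV-674381:
  Base: filing + 25 years → 11 July 2032.
  Interference Suspension Credit: +195 days → 22 January 2033.
  Office Delay Adjustment: +663 days → 16 November 2034.
  Applicant Delay Offset: −295 days → 25 January 2034.
Expiry of referenced patent SV-425557:
  Base: filing + 25 years → 5 May 2030.
  Applicant Delay Offset: −11 days → 24 April 2030.
Terminal disclaimer: SV-674381 expires on the earlier of 25 January 2034 and 24 April 2030.

April 24, 2030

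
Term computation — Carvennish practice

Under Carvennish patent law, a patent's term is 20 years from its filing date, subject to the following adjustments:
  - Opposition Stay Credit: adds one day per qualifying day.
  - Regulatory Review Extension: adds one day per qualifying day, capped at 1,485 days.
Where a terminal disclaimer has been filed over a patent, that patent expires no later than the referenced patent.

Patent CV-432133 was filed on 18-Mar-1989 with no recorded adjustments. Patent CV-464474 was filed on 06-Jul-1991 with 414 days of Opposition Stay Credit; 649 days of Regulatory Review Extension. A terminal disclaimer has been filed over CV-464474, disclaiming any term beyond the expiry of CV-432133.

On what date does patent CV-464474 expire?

March 18, 2009

Natural term of CV-464474:
  Base: filing + 20 years → 6 July 2011.
  Opposition Stay Credit: +414 days → 23 August 2012.
  Regulatory Review Extension: 649 days (within the 1485-day cap) → +649 days → 3 June 2014.
Expiry of referenced patent CV-432133:
  Base: filing + 20 years → 18 March 2009.
Terminal disclaimer: CV-464474 expires on the earlier of 3 June 2014 and 18 March 2009.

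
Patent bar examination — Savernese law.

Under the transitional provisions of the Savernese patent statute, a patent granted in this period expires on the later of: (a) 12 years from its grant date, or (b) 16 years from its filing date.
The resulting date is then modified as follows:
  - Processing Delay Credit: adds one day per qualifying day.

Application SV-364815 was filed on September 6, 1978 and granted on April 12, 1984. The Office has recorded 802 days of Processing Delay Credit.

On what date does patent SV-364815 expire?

(a) grant + 12 years → 12 April 1996.
(b) filing + 16 years → 6 September 1994.
Later of the two: 12 April 1996.
Processing Delay Credit: +802 days → 23 June 1998.

1998-06-23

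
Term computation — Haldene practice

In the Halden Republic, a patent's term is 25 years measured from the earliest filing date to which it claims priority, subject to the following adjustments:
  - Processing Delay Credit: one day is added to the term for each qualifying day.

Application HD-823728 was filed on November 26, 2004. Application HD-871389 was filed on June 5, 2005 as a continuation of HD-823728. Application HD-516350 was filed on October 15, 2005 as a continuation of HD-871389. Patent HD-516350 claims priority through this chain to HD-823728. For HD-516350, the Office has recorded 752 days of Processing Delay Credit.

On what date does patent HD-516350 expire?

December 18, 2031

Earliest priority filing: 26 November 2004.
Base term: 26 November 2004 + 25 years → 26 November 2029.
Processing Delay Credit: +752 days → 18 December 2031.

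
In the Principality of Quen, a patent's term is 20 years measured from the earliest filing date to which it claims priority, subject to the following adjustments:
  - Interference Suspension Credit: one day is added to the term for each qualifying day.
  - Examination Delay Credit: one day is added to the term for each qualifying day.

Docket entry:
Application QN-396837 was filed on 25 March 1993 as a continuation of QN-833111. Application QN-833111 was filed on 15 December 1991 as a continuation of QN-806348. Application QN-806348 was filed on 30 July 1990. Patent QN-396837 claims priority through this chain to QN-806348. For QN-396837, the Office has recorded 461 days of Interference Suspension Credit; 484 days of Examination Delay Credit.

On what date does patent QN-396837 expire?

Earliest priority filing: 30 July 1990.
Base term: 30 July 1990 + 20 years → 30 July 2010.
Interference Suspension Credit: +461 days → 3 November 2011.
Examination Delay Credit: +484 days → 1 March 2013.

2013-03-01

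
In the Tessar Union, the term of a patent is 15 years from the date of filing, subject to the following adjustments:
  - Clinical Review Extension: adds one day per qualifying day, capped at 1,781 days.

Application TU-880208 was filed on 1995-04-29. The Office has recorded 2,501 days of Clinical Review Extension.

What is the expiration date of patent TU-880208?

Base term: filing date + 15 years → 29 April 2010.
Clinical Review Extension: 2501 days claimed exceeds the 1781-day cap, so +1781 days → 15 March 2015.

2015-03-15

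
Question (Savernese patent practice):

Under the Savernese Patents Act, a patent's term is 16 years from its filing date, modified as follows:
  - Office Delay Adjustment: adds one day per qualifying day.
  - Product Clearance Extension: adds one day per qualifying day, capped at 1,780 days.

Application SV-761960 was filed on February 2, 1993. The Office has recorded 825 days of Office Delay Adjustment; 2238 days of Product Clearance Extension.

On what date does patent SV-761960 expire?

2016-03-22

Base term: filing date + 16 years → 2 February 2009.
Office Delay Adjustment: +825 days → 8 May 2011.
Product Clearance Extension: 2238 days claimed exceeds the 1780-day cap, so +1780 days → 22 March 2016.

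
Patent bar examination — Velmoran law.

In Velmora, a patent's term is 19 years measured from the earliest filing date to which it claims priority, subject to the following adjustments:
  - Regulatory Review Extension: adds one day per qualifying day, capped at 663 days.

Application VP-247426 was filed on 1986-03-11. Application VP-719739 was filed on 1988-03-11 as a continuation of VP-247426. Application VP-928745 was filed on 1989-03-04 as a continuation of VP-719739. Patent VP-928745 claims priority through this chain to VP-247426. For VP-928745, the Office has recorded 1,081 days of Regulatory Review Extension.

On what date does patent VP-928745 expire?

Earliest priority filing: 11 March 1986.
Base term: 11 March 1986 + 19 years → 11 March 2005.
Regulatory Review Extension: 1081 days claimed exceeds the 663-day cap, so +663 days → 3 January 2007.

January 3, 2007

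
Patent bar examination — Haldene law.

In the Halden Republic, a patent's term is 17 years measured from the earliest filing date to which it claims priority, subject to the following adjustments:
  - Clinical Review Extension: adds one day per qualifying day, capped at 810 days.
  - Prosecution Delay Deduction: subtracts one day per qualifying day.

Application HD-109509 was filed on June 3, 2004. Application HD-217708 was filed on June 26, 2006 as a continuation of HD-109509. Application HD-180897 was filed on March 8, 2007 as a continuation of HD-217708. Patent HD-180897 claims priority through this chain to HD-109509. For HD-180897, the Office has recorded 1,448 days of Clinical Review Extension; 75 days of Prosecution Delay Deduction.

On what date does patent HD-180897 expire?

Earliest priority filing: 3 June 2004.
Base term: 3 June 2004 + 17 years → 3 June 2021.
Clinical Review Extension: 1448 days claimed exceeds the 810-day cap, so +810 days → 22 August 2023.
Prosecution Delay Deduction: −75 days → 8 June 2023.

2023-06-08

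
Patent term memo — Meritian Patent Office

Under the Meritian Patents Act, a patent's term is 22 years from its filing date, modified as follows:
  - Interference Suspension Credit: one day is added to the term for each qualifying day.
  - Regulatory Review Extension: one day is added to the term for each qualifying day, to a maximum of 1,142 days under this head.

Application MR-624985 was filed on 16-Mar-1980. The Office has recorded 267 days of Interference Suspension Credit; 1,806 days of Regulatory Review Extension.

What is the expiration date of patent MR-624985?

Base term: filing date + 22 years → 16 March 2002.
Interference Suspension Credit: +267 days → 8 December 2002.
Regulatory Review Extension: 1806 days claimed exceeds the 1142-day cap, so +1142 days → 23 January 2006.

2006-01-23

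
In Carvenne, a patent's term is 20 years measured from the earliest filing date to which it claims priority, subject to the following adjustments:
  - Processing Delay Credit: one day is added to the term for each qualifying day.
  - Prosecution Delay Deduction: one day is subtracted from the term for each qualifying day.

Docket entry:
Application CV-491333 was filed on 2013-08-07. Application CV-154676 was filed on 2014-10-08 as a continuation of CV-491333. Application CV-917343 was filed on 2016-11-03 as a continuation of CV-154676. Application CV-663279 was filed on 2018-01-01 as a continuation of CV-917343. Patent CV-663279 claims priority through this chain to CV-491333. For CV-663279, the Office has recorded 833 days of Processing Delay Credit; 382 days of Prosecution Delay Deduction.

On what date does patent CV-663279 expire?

November 1, 2034

Earliest priority filing: 7 August 2013.
Base term: 7 August 2013 + 20 years → 7 August 2033.
Processing Delay Credit: +833 days → 18 November 2035.
Prosecution Delay Deduction: −382 days → 1 November 2034.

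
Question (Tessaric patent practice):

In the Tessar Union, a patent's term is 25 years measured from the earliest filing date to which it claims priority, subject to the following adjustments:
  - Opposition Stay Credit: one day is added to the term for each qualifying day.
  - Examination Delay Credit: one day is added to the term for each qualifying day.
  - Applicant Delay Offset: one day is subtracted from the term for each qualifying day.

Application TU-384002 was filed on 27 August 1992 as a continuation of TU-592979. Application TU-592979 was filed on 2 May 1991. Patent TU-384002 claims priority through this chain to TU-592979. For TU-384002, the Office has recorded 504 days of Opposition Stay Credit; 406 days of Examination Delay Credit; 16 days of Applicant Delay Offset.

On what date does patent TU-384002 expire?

2018-10-13

Earliest priority filing: 2 May 1991.
Base term: 2 May 1991 + 25 years → 2 May 2016.
Opposition Stay Credit: +504 days → 18 September 2017.
Examination Delay Credit: +406 days → 29 October 2018.
Applicant Delay Offset: −16 days → 13 October 2018.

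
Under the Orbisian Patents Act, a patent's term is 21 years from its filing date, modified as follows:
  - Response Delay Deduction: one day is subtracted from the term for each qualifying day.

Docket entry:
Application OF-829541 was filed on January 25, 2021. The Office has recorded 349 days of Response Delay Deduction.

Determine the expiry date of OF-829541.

February 10, 2041

Base term: filing date + 21 years → 25 January 2042.
Response Delay Deduction: −349 days → 10 February 2041.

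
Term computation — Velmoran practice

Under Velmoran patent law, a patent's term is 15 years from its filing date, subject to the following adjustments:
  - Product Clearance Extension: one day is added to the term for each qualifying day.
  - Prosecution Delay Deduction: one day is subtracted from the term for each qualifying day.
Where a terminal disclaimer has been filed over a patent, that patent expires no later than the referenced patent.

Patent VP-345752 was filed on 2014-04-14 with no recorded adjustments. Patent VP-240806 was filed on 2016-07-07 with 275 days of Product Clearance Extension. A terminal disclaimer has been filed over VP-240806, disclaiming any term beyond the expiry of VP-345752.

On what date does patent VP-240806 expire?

Natural term of VP-240806:
  Base: filing + 15 years → 7 July 2031.
  Product Clearance Extension: +275 days → 7 April 2032.
Expiry of referenced patent VP-345752:
  Base: filing + 15 years → 14 April 2029.
Terminal disclaimer: VP-240806 expires on the earlier of 7 April 2032 and 14 April 2029.

2029-04-14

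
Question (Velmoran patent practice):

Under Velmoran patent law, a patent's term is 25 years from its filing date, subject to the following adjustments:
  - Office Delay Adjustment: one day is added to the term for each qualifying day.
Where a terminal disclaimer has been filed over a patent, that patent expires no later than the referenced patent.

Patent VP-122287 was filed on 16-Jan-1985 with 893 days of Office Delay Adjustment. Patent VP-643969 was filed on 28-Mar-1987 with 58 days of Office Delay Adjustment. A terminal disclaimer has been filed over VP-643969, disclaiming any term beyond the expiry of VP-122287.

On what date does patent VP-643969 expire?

Natural term of VP-643969:
  Base: filing + 25 years → 28 March 2012.
  Office Delay Adjustment: +58 days → 25 May 2012.
Expiry of referenced patent VP-122287:
  Base: filing + 25 years → 16 January 2010.
  Office Delay Adjustment: +893 days → 27 June 2012.
Terminal disclaimer: VP-643969 expires on the earlier of 25 May 2012 and 27 June 2012.

May 25, 2012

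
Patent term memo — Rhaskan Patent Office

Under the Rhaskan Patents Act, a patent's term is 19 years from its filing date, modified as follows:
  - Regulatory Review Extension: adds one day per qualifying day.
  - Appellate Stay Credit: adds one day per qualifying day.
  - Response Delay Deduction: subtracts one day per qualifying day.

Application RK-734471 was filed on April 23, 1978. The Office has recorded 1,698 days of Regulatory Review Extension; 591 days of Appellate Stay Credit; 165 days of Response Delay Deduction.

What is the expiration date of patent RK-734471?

2003-02-15

Base term: filing date + 19 years → 23 April 1997.
Regulatory Review Extension: +1698 days → 16 December 2001.
Appellate Stay Credit: +591 days → 30 July 2003.
Response Delay Deduction: −165 days → 15 February 2003.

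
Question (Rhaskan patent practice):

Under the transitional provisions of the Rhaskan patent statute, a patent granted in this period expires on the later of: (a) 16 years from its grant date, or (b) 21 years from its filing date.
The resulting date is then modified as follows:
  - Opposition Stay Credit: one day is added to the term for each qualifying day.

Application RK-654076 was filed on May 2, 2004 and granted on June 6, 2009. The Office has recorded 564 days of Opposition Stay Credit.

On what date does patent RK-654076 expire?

(a) grant + 16 years → 6 June 2025.
(b) filing + 21 years → 2 May 2025.
Later of the two: 6 June 2025.
Opposition Stay Credit: +564 days → 22 December 2026.

2026-12-22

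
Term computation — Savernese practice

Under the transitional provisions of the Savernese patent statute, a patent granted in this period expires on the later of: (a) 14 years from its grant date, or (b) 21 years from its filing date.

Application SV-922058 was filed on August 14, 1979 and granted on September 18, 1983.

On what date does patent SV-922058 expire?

August 14, 2000

(a) grant + 14 years → 18 September 1997.
(b) filing + 21 years → 14 August 2000.
Later of the two: 14 August 2000.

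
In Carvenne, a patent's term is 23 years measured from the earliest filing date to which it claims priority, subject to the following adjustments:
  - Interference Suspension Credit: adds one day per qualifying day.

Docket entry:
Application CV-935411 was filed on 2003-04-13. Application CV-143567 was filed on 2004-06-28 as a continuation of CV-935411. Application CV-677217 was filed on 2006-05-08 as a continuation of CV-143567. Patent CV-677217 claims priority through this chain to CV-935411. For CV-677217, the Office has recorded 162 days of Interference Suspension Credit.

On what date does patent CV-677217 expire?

September 22, 2026

Earliest priority filing: 13 April 2003.
Base term: 13 April 2003 + 23 years → 13 April 2026.
Interference Suspension Credit: +162 days → 22 September 2026.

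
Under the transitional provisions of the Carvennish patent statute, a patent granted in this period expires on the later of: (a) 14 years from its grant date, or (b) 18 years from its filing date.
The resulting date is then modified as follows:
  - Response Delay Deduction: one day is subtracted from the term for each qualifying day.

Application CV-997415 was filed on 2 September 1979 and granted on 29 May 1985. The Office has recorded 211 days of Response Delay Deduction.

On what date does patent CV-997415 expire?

October 30, 1998

(a) grant + 14 years → 29 May 1999.
(b) filing + 18 years → 2 September 1997.
Later of the two: 29 May 1999.
Response Delay Deduction: −211 days → 30 October 1998.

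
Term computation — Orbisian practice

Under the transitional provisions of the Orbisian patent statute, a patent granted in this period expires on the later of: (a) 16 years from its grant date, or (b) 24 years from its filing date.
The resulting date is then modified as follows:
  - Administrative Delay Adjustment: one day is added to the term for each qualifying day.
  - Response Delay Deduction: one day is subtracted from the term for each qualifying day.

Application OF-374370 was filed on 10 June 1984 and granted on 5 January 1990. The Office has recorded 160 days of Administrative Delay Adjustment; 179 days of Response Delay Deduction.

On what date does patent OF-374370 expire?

2008-05-22

(a) grant + 16 years → 5 January 2006.
(b) filing + 24 years → 10 June 2008.
Later of the two: 10 June 2008.
Administrative Delay Adjustment: +160 days → 17 November 2008.
Response Delay Deduction: −179 days → 22 May 2008.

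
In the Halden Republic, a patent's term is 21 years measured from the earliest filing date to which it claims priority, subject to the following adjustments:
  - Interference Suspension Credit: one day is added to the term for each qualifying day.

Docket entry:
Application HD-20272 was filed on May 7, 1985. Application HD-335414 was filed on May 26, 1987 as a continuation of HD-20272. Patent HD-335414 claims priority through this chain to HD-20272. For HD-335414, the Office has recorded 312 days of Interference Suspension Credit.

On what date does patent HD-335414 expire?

Earliest priority filing: 7 May 1985.
Base term: 7 May 1985 + 21 years → 7 May 2006.
Interference Suspension Credit: +312 days → 15 March 2007.

2007-03-15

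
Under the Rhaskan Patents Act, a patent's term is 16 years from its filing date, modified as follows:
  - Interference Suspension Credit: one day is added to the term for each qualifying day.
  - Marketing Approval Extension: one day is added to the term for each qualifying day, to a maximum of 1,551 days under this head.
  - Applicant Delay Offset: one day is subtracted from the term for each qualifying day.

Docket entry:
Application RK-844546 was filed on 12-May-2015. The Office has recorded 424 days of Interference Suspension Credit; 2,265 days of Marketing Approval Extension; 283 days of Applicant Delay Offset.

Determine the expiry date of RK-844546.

2035-12-29

Base term: filing date + 16 years → 12 May 2031.
Interference Suspension Credit: +424 days → 9 July 2032.
Marketing Approval Extension: 2265 days claimed exceeds the 1551-day cap, so +1551 days → 7 October 2036.
Applicant Delay Offset: −283 days → 29 December 2035.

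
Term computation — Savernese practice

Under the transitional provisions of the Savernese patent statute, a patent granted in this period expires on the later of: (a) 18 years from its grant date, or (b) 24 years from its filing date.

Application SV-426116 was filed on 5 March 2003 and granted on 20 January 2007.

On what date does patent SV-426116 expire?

(a) grant + 18 years → 20 January 2025.
(b) filing + 24 years → 5 March 2027.
Later of the two: 5 March 2027.

March 5, 2027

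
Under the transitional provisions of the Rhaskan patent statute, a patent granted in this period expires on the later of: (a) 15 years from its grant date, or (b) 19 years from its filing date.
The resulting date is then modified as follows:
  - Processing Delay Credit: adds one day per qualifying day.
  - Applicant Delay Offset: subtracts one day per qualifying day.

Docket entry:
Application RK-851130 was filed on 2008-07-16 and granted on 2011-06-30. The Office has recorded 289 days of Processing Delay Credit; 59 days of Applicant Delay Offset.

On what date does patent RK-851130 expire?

2028-03-02

(a) grant + 15 years → 30 June 2026.
(b) filing + 19 years → 16 July 2027.
Later of the two: 16 July 2027.
Processing Delay Credit: +289 days → 30 April 2028.
Applicant Delay Offset: −59 days → 2 March 2028.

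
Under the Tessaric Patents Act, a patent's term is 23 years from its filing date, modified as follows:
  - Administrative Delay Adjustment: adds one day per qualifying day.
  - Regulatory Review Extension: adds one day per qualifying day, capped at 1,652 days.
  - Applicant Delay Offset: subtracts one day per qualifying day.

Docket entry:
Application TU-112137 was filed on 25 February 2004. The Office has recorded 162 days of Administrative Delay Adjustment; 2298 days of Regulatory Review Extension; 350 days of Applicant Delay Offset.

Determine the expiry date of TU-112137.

Base term: filing date + 23 years → 25 February 2027.
Administrative Delay Adjustment: +162 days → 6 August 2027.
Regulatory Review Extension: 2298 days claimed exceeds the 1652-day cap, so +1652 days → 13 February 2032.
Applicant Delay Offset: −350 days → 28 February 2031.

2031-02-28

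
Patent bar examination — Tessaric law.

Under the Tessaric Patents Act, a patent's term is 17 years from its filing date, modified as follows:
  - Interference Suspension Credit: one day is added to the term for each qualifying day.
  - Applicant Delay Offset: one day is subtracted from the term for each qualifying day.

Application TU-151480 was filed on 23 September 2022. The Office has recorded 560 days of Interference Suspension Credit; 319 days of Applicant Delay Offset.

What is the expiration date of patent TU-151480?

2040-05-21

Base term: filing date + 17 years → 23 September 2039.
Interference Suspension Credit: +560 days → 5 April 2041.
Applicant Delay Offset: −319 days → 21 May 2040.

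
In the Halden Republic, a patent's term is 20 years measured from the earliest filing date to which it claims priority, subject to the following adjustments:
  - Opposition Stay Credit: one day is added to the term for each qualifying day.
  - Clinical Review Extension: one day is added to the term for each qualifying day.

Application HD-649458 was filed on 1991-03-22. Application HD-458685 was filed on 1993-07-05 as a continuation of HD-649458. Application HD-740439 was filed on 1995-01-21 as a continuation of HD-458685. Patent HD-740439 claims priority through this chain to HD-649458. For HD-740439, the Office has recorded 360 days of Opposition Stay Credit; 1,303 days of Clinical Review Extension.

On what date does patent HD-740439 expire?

Earliest priority filing: 22 March 1991.
Base term: 22 March 1991 + 20 years → 22 March 2011.
Opposition Stay Credit: +360 days → 16 March 2012.
Clinical Review Extension: +1303 days → 10 October 2015.

2015-10-10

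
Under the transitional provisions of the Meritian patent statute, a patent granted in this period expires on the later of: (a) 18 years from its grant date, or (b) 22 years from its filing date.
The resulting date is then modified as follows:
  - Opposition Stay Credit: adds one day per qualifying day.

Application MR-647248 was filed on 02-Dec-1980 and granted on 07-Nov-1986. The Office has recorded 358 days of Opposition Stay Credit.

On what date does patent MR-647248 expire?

(a) grant + 18 years → 7 November 2004.
(b) filing + 22 years → 2 December 2002.
Later of the two: 7 November 2004.
Opposition Stay Credit: +358 days → 31 October 2005.

October 31, 2005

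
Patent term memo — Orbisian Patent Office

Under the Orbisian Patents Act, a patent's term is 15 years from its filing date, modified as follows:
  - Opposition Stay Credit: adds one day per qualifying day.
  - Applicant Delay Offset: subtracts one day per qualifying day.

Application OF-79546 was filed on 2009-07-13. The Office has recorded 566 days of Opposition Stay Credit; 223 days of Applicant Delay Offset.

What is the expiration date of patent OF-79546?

June 21, 2025

Base term: filing date + 15 years → 13 July 2024.
Opposition Stay Credit: +566 days → 30 January 2026.
Applicant Delay Offset: −223 days → 21 June 2025.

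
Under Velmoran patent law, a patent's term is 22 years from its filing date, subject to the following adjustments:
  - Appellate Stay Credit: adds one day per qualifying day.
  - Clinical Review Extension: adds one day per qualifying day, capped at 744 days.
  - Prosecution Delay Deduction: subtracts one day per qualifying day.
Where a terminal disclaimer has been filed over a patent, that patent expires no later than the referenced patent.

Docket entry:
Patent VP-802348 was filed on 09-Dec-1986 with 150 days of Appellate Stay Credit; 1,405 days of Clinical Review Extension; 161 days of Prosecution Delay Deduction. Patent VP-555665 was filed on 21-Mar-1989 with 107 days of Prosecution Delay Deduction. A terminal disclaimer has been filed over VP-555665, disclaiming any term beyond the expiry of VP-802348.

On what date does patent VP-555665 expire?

Natural term of VP-555665:
  Base: filing + 22 years → 21 March 2011.
  Prosecution Delay Deduction: −107 days → 4 December 2010.
Expiry of referenced patent VP-802348:
  Base: filing + 22 years → 9 December 2008.
  Appellate Stay Credit: +150 days → 8 May 2009.
  Clinical Review Extension: 1405 days claimed exceeds the 744-day cap, so +744 days → 22 May 2011.
  Prosecution Delay Deduction: −161 days → 12 December 2010.
Terminal disclaimer: VP-555665 expires on the earlier of 4 December 2010 and 12 December 2010.

2010-12-04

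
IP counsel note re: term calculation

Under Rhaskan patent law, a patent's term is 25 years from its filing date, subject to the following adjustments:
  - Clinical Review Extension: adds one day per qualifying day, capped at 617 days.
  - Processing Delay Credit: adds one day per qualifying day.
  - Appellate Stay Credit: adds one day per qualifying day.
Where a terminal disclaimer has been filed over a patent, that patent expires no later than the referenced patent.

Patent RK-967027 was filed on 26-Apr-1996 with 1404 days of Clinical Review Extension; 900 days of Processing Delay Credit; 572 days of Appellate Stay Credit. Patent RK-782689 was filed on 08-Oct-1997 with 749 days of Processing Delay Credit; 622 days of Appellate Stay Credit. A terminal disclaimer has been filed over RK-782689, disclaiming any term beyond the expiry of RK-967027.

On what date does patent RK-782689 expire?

2026-07-10

Natural term of RK-782689:
  Base: filing + 25 years → 8 October 2022.
  Processing Delay Credit: +749 days → 26 October 2024.
  Appellate Stay Credit: +622 days → 10 July 2026.
Expiry of referenced patent RK-967027:
  Base: filing + 25 years → 26 April 2021.
  Clinical Review Extension: 1404 days claimed exceeds the 617-day cap, so +617 days → 3 January 2023.
  Processing Delay Credit: +900 days → 21 June 2025.
  Appellate Stay Credit: +572 days → 14 January 2027.
Terminal disclaimer: RK-782689 expires on the earlier of 10 July 2026 and 14 January 2027.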